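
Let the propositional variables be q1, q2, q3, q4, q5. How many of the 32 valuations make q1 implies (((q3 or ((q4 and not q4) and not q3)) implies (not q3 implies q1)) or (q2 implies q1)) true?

Initial set: {(q1 implies (((q3 or ((q4 and not q4) and not q3)) implies (not q3 implies q1)) or (q2 implies q1)))}.
(q1 implies (((q3 or ((q4 and not q4) and not q3)) implies (not q3 implies q1)) or (q2 implies q1))): β-rule — branch into not q1  //  (((q3 or ((q4 and not q4) and not q3)) implies (not q3 implies q1)) or (q2 implies q1)).
  branch 1 (add not q1):
    ○ open, literals {q1=false}.
  branch 2 (add (((q3 or ((q4 and not q4) and not q3)) implies (not q3 implies q1)) or (q2 implies q1))):
    (((q3 or ((q4 and not q4) and not q3)) implies (not q3 implies q1)) or (q2 implies q1)): β-rule — branch into ((q3 or ((q4 and not q4) and not q3)) implies (not q3 implies q1))  //  (q2 implies q1).
      branch 2.1 (add ((q3 or ((q4 and not q4) and not q3)) implies (not q3 implies q1))):
        ((q3 or ((q4 and not q4) and not q3)) implies (not q3 implies q1)): β-rule — branch into not (q3 or ((q4 and not q4) and not q3))  //  (not q3 implies q1).
          branch 2.1.1 (add not (q3 or ((q4 and not q4) and not q3))):
            not (q3 or ((q4 and not q4) and not q3)): α-rule — add not q3, not ((q4 and not q4) and not q3).
            not ((q4 and not q4) and not q3): β-rule — branch into not (q4 and not q4)  //  not not q3.
              branch 2.1.1.1 (add not (q4 and not q4)):
                not (q4 and not q4): β-rule — branch into not q4  //  not not q4.
                  branch 2.1.1.1.1 (add not q4):
                    ○ open, literals {q3=false, q4=false}.
                  branch 2.1.1.1.2 (add not not q4):
                    ○ open, literals {q3=false, q4=true}.
              branch 2.1.1.2 (add not not q3):
                × closes — contains both q3 and not q3.
          branch 2.1.2 (add (not q3 implies q1)):
            (not q3 implies q1): β-rule — branch into not not q3  //  q1.
              branch 2.1.2.1 (add not not q3):
                ○ open, literals {q3=true}.
              branch 2.1.2.2 (add q1):
                ○ open, literals {q1=true}.
      branch 2.2 (add (q2 implies q1)):
        (q2 implies q1): β-rule — branch into not q2  //  q1.
          branch 2.2.1 (add not q2):
            ○ open, literals {q2=false}.
          branch 2.2.2 (add q1):
            ○ open, literals {q1=true}.
1 branch closed, 7 open.
Each open branch fixes some atoms; the unmentioned ones are free. Counting distinct full assignments: branch {q1=false} (q2, q3, q4, q5) contributes 16 new; branch {q3=false, q4=false} (q1, q2, q5) contributes 4 new; branch {q3=false, q4=true} (q1, q2, q5) contributes 4 new; branch {q3=true} (q1, q2, q4, q5) contributes 8 new; branch {q1=true} (q2, q3, q4, q5) contributes 0 new; branch {q2=false} (q1, q3, q4, q5) contributes 0 new; branch {q1=true} (q2, q3, q4, q5) contributes 0 new. Total: 32.

32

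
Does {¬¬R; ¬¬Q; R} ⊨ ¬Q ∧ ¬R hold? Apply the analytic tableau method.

No

Initial set: {¬¬R; ¬¬Q; R; ¬(¬Q ∧ ¬R)}.
¬¬R: drop double negation, giving R.
¬¬Q: drop double negation, giving Q.
¬(¬Q ∧ ¬R): β-rule — branch into ¬¬Q  //  ¬¬R.
  branch 1 (add ¬¬Q):
    ○ open, literals {Q=1, R=1}.
  branch 2 (add ¬¬R):
    ○ open, literals {Q=1, R=1}.
0 branches closed, 2 open.
An open branch gives a countermodel: Q=1, R=1 (unmentioned atoms arbitrary); the premises hold there but the conclusion fails.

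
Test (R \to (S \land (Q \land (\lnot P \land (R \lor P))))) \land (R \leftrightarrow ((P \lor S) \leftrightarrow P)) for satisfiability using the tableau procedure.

Satisfiable

Initial set: {((R \to (S \land (Q \land (\lnot P \land (R \lor P))))) \land (R \leftrightarrow ((P \lor S) \leftrightarrow P)))}.
((R \to (S \land (Q \land (\lnot P \land (R \lor P))))) \land (R \leftrightarrow ((P \lor S) \leftrightarrow P))): α-rule — add (R \to (S \land (Q \land (\lnot P \land (R \lor P))))), (R \leftrightarrow ((P \lor S) \leftrightarrow P)).
(R \to (S \land (Q \land (\lnot P \land (R \lor P))))): β-rule — branch into \lnot R  //  (S \land (Q \land (\lnot P \land (R \lor P)))).
  branch 1 (add \lnot R):
    (R \leftrightarrow ((P \lor S) \leftrightarrow P)): β-rule — branch into R, ((P \lor S) \leftrightarrow P)  //  \lnot R, \lnot ((P \lor S) \leftrightarrow P).
      branch 1.1 (add R, ((P \lor S) \leftrightarrow P)):
        × closes — contains both R and \lnot R.
      branch 1.2 (add \lnot R, \lnot ((P \lor S) \leftrightarrow P)):
        \lnot ((P \lor S) \leftrightarrow P): β-rule — branch into (P \lor S), \lnot P  //  \lnot (P \lor S), P.
          branch 1.2.1 (add (P \lor S), \lnot P):
            (P \lor S): β-rule — branch into P  //  S.
              branch 1.2.1.1 (add P):
                × closes — contains both P and \lnot P.
              branch 1.2.1.2 (add S):
                ○ open, literals {P=0, R=0, S=1}.
          branch 1.2.2 (add \lnot (P \lor S), P):
            \lnot (P \lor S): α-rule — add \lnot P, \lnot S.
            × closes — contains both P and \lnot P.
  branch 2 (add (S \land (Q \land (\lnot P \land (R \lor P))))):
    (S \land (Q \land (\lnot P \land (R \lor P)))): α-rule — add S, (Q \land (\lnot P \land (R \lor P))).
    (Q \land (\lnot P \land (R \lor P))): α-rule — add Q, (\lnot P \land (R \lor P)).
    (\lnot P \land (R \lor P)): α-rule — add \lnot P, (R \lor P).
    (R \leftrightarrow ((P \lor S) \leftrightarrow P)): β-rule — branch into R, ((P \lor S) \leftrightarrow P)  //  \lnot R, \lnot ((P \lor S) \leftrightarrow P).
      branch 2.1 (add R, ((P \lor S) \leftrightarrow P)):
        (R \lor P): β-rule — branch into R  //  P.
          branch 2.1.1 (add R):
            ((P \lor S) \leftrightarrow P): β-rule — branch into (P \lor S), P  //  \lnot (P \lor S), \lnot P.
              branch 2.1.1.1 (add (P \lor S), P):
                × closes — contains both P and \lnot P.
              branch 2.1.1.2 (add \lnot (P \lor S), \lnot P):
                \lnot (P \lor S): α-rule — add \lnot P, \lnot S.
                × closes — contains both S and \lnot S.
          branch 2.1.2 (add P):
            × closes — contains both P and \lnot P.
      branch 2.2 (add \lnot R, \lnot ((P \lor S) \leftrightarrow P)):
        (R \lor P): β-rule — branch into R  //  P.
          branch 2.2.1 (add R):
            × closes — contains both R and \lnot R.
          branch 2.2.2 (add P):
            × closes — contains both P and \lnot P.
8 branches closed, 1 open.
An open branch gives a satisfying assignment: P=0, R=0, S=1.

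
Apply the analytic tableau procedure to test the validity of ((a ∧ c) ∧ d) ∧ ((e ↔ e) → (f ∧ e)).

Assume the negation and expand:
Initial set: {¬(((a ∧ c) ∧ d) ∧ ((e ↔ e) → (f ∧ e)))}.
¬(((a ∧ c) ∧ d) ∧ ((e ↔ e) → (f ∧ e))): β-rule — branch into ¬((a ∧ c) ∧ d)  //  ¬((e ↔ e) → (f ∧ e)).
  branch 1 (add ¬((a ∧ c) ∧ d)):
    ¬((a ∧ c) ∧ d): β-rule — branch into ¬(a ∧ c)  //  ¬d.
      branch 1.1 (add ¬(a ∧ c)):
        ¬(a ∧ c): β-rule — branch into ¬a  //  ¬c.
          branch 1.1.1 (add ¬a):
            ○ open, literals {a=0}.
          branch 1.1.2 (add ¬c):
            ○ open, literals {c=0}.
      branch 1.2 (add ¬d):
        ○ open, literals {d=0}.
  branch 2 (add ¬((e ↔ e) → (f ∧ e))):
    ¬((e ↔ e) → (f ∧ e)): α-rule — add (e ↔ e), ¬(f ∧ e).
    (e ↔ e): β-rule — branch into e, e  //  ¬e, ¬e.
      branch 2.1 (add e, e):
        ¬(f ∧ e): β-rule — branch into ¬f  //  ¬e.
          branch 2.1.1 (add ¬f):
            ○ open, literals {e=1, f=0}.
          branch 2.1.2 (add ¬e):
            × closes — contains both e and ¬e.
      branch 2.2 (add ¬e, ¬e):
        ¬(f ∧ e): β-rule — branch into ¬f  //  ¬e.
          branch 2.2.1 (add ¬f):
            ○ open, literals {e=0, f=0}.
          branch 2.2.2 (add ¬e):
            ○ open, literals {e=0}.
1 branch closed, 6 open.
An open branch gives a countermodel: a=0 (unmentioned atoms arbitrary); under it the original formula is false.

Not valid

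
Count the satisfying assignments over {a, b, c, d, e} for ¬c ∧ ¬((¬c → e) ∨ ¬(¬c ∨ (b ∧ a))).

8

Initial set: {(¬c ∧ ¬((¬c → e) ∨ ¬(¬c ∨ (b ∧ a))))}.
(¬c ∧ ¬((¬c → e) ∨ ¬(¬c ∨ (b ∧ a)))): α-rule — add ¬c, ¬((¬c → e) ∨ ¬(¬c ∨ (b ∧ a))).
¬((¬c → e) ∨ ¬(¬c ∨ (b ∧ a))): α-rule — add ¬(¬c → e), ¬¬(¬c ∨ (b ∧ a)).
¬(¬c → e): α-rule — add ¬c, ¬e.
¬¬(¬c ∨ (b ∧ a)): β-rule — branch into ¬c  //  (b ∧ a).
  branch 1 (add ¬c):
    ○ open, literals {c=F, e=F}.
  branch 2 (add (b ∧ a)):
    (b ∧ a): α-rule — add b, a.
    ○ open, literals {a=T, b=T, c=F, e=F}.
0 branches closed, 2 open.
Each open branch fixes some atoms; the unmentioned ones are free. Counting distinct full assignments: branch {c=F, e=F} (a, b, d) contributes 8 new; branch {a=T, b=T, c=F, e=F} (d) contributes 0 new. Total: 8.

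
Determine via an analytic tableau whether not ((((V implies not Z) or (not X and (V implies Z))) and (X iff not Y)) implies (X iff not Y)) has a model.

Unsatisfiable

Initial set: {not ((((V implies not Z) or (not X and (V implies Z))) and (X iff not Y)) implies (X iff not Y))}.
not ((((V implies not Z) or (not X and (V implies Z))) and (X iff not Y)) implies (X iff not Y)): α-rule — add (((V implies not Z) or (not X and (V implies Z))) and (X iff not Y)), not (X iff not Y).
(((V implies not Z) or (not X and (V implies Z))) and (X iff not Y)): α-rule — add ((V implies not Z) or (not X and (V implies Z))), (X iff not Y).
not (X iff not Y): β-rule — branch into X, not not Y  //  not X, not Y.
  branch 1 (add X, not not Y):
    ((V implies not Z) or (not X and (V implies Z))): β-rule — branch into (V implies not Z)  //  (not X and (V implies Z)).
      branch 1.1 (add (V implies not Z)):
        (X iff not Y): β-rule — branch into X, not Y  //  not X, not not Y.
          branch 1.1.1 (add X, not Y):
            × closes — contains both Y and not Y.
          branch 1.1.2 (add not X, not not Y):
            × closes — contains both X and not X.
      branch 1.2 (add (not X and (V implies Z))):
        (not X and (V implies Z)): α-rule — add not X, (V implies Z).
        × closes — contains both X and not X.
  branch 2 (add not X, not Y):
    ((V implies not Z) or (not X and (V implies Z))): β-rule — branch into (V implies not Z)  //  (not X and (V implies Z)).
      branch 2.1 (add (V implies not Z)):
        (X iff not Y): β-rule — branch into X, not Y  //  not X, not not Y.
          branch 2.1.1 (add X, not Y):
            × closes — contains both X and not X.
          branch 2.1.2 (add not X, not not Y):
            × closes — contains both Y and not Y.
      branch 2.2 (add (not X and (V implies Z))):
        (not X and (V implies Z)): α-rule — add not X, (V implies Z).
        (X iff not Y): β-rule — branch into X, not Y  //  not X, not not Y.
          branch 2.2.1 (add X, not Y):
            × closes — contains both X and not X.
          branch 2.2.2 (add not X, not not Y):
            × closes — contains both Y and not Y.
All 7 branches close.
Every branch closed; the formula is unsatisfiable.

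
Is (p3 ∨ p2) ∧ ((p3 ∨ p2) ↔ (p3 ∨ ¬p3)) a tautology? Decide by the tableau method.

Not valid

Assume the negation and expand:
Initial set: {¬((p3 ∨ p2) ∧ ((p3 ∨ p2) ↔ (p3 ∨ ¬p3)))}.
¬((p3 ∨ p2) ∧ ((p3 ∨ p2) ↔ (p3 ∨ ¬p3))): β-rule — branch into ¬(p3 ∨ p2)  //  ¬((p3 ∨ p2) ↔ (p3 ∨ ¬p3)).
  branch 1 (add ¬(p3 ∨ p2)):
    ¬(p3 ∨ p2): α-rule — add ¬p3, ¬p2.
    ○ open, literals {p2=F, p3=F}.
  branch 2 (add ¬((p3 ∨ p2) ↔ (p3 ∨ ¬p3))):
    ¬((p3 ∨ p2) ↔ (p3 ∨ ¬p3)): β-rule — branch into (p3 ∨ p2), ¬(p3 ∨ ¬p3)  //  ¬(p3 ∨ p2), (p3 ∨ ¬p3).
      branch 2.1 (add (p3 ∨ p2), ¬(p3 ∨ ¬p3)):
        ¬(p3 ∨ ¬p3): α-rule — add ¬p3, ¬¬p3.
        × closes — contains both p3 and ¬p3.
      branch 2.2 (add ¬(p3 ∨ p2), (p3 ∨ ¬p3)):
        ¬(p3 ∨ p2): α-rule — add ¬p3, ¬p2.
        (p3 ∨ ¬p3): β-rule — branch into p3  //  ¬p3.
          branch 2.2.1 (add p3):
            × closes — contains both p3 and ¬p3.
          branch 2.2.2 (add ¬p3):
            ○ open, literals {p2=F, p3=F}.
2 branches closed, 2 open.
An open branch gives a countermodel: p2=F, p3=F (unmentioned atoms arbitrary); under it the original formula is false.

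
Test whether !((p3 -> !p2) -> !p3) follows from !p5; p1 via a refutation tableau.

Initial set: {!p5; p1; !!((p3 -> !p2) -> !p3)}.
!!((p3 -> !p2) -> !p3): β-rule — branch into !(p3 -> !p2)  //  !p3.
  branch 1 (add !(p3 -> !p2)):
    !(p3 -> !p2): α-rule — add p3, !!p2.
    ○ open, literals {p1=1, p2=1, p3=1, p5=0}.
  branch 2 (add !p3):
    ○ open, literals {p1=1, p3=0, p5=0}.
0 branches closed, 2 open.
An open branch gives a countermodel: p1=1, p2=1, p3=1, p5=0 (unmentioned atoms arbitrary); the premises hold there but the conclusion fails.

No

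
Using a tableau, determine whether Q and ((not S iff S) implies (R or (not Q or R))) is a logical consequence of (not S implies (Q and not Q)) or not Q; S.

No

Initial set: {T ((not S implies (Q and not Q)) or not Q); T S; F (Q and ((not S iff S) implies (R or (not Q or R))))}.
T ((not S implies (Q and not Q)) or not Q): β-rule — branch into T (not S implies (Q and not Q))  //  T not Q.
  branch 1 (add T (not S implies (Q and not Q))):
    F (Q and ((not S iff S) implies (R or (not Q or R)))): β-rule — branch into F Q  //  F ((not S iff S) implies (R or (not Q or R))).
      branch 1.1 (add F Q):
        T (not S implies (Q and not Q)): β-rule — branch into F not S  //  T (Q and not Q).
          branch 1.1.1 (add F not S):
            ○ open, literals {Q=false, S=true}.
          branch 1.1.2 (add T (Q and not Q)):
            T (Q and not Q): α-rule — add T Q, T not Q.
            × closes — contains both Q and not Q.
      branch 1.2 (add F ((not S iff S) implies (R or (not Q or R)))):
        F ((not S iff S) implies (R or (not Q or R))): α-rule — add T (not S iff S), F (R or (not Q or R)).
        F (R or (not Q or R)): α-rule — add F R, F (not Q or R).
        F (not Q or R): α-rule — add F not Q, F R.
        T (not S implies (Q and not Q)): β-rule — branch into F not S  //  T (Q and not Q).
          branch 1.2.1 (add F not S):
            T (not S iff S): β-rule — branch into T not S, T S  //  F not S, F S.
              branch 1.2.1.1 (add T not S, T S):
                × closes — contains both S and not S.
              branch 1.2.1.2 (add F not S, F S):
                × closes — contains both S and not S.
          branch 1.2.2 (add T (Q and not Q)):
            T (Q and not Q): α-rule — add T Q, T not Q.
            × closes — contains both Q and not Q.
  branch 2 (add T not Q):
    F (Q and ((not S iff S) implies (R or (not Q or R)))): β-rule — branch into F Q  //  F ((not S iff S) implies (R or (not Q or R))).
      branch 2.1 (add F Q):
        ○ open, literals {Q=false, S=true}.
      branch 2.2 (add F ((not S iff S) implies (R or (not Q or R)))):
        F ((not S iff S) implies (R or (not Q or R))): α-rule — add T (not S iff S), F (R or (not Q or R)).
        F (R or (not Q or R)): α-rule — add F R, F (not Q or R).
        F (not Q or R): α-rule — add F not Q, F R.
        × closes — contains both Q and not Q.
5 branches closed, 2 open.
An open branch gives a countermodel: Q=false, S=true (unmentioned atoms arbitrary); the premises hold there but the conclusion fails.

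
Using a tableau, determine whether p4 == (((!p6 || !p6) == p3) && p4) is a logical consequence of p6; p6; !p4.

Yes

Initial set: {T p6; T p6; T !p4; F (p4 == (((!p6 || !p6) == p3) && p4))}.
F (p4 == (((!p6 || !p6) == p3) && p4)): β-rule — branch into T p4, F (((!p6 || !p6) == p3) && p4)  //  F p4, T (((!p6 || !p6) == p3) && p4).
  branch 1 (add T p4, F (((!p6 || !p6) == p3) && p4)):
    × closes — contains both p4 and !p4.
  branch 2 (add F p4, T (((!p6 || !p6) == p3) && p4)):
    T (((!p6 || !p6) == p3) && p4): α-rule — add T ((!p6 || !p6) == p3), T p4.
    × closes — contains both p4 and !p4.
All 2 branches close.
Every branch closed, so the premises entail the conclusion.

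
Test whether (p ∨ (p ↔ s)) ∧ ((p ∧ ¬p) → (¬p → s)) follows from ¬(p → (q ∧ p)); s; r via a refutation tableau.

Yes

Initial set: {¬(p → (q ∧ p)); s; r; ¬((p ∨ (p ↔ s)) ∧ ((p ∧ ¬p) → (¬p → s)))}.
¬(p → (q ∧ p)): α-rule — add p, ¬(q ∧ p).
¬((p ∨ (p ↔ s)) ∧ ((p ∧ ¬p) → (¬p → s))): β-rule — branch into ¬(p ∨ (p ↔ s))  //  ¬((p ∧ ¬p) → (¬p → s)).
  branch 1 (add ¬(p ∨ (p ↔ s))):
    ¬(p ∨ (p ↔ s)): α-rule — add ¬p, ¬(p ↔ s).
    × closes — contains both p and ¬p.
  branch 2 (add ¬((p ∧ ¬p) → (¬p → s))):
    ¬((p ∧ ¬p) → (¬p → s)): α-rule — add (p ∧ ¬p), ¬(¬p → s).
    (p ∧ ¬p): α-rule — add p, ¬p.
    × closes — contains both p and ¬p.
All 2 branches close.
Every branch closed, so the premises entail the conclusion.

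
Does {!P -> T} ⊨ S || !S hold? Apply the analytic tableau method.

Initial set: {(!P -> T); !(S || !S)}.
!(S || !S): α-rule — add !S, !!S.
× closes — contains both S and !S.
All 1 branch closes.
Every branch closed, so the premises entail the conclusion.

Yes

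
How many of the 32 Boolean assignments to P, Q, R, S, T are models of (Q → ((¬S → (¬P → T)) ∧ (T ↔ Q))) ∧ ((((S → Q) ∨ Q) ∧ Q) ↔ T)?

16

Initial set: {((Q → ((¬S → (¬P → T)) ∧ (T ↔ Q))) ∧ ((((S → Q) ∨ Q) ∧ Q) ↔ T))}.
((Q → ((¬S → (¬P → T)) ∧ (T ↔ Q))) ∧ ((((S → Q) ∨ Q) ∧ Q) ↔ T)): α-rule — add (Q → ((¬S → (¬P → T)) ∧ (T ↔ Q))), ((((S → Q) ∨ Q) ∧ Q) ↔ T).
(Q → ((¬S → (¬P → T)) ∧ (T ↔ Q))): β-rule — branch into ¬Q  //  ((¬S → (¬P → T)) ∧ (T ↔ Q)).
  branch 1 (add ¬Q):
    ((((S → Q) ∨ Q) ∧ Q) ↔ T): β-rule — branch into (((S → Q) ∨ Q) ∧ Q), T  //  ¬(((S → Q) ∨ Q) ∧ Q), ¬T.
      branch 1.1 (add (((S → Q) ∨ Q) ∧ Q), T):
        (((S → Q) ∨ Q) ∧ Q): α-rule — add ((S → Q) ∨ Q), Q.
        × closes — contains both Q and ¬Q.
      branch 1.2 (add ¬(((S → Q) ∨ Q) ∧ Q), ¬T):
        ¬(((S → Q) ∨ Q) ∧ Q): β-rule — branch into ¬((S → Q) ∨ Q)  //  ¬Q.
          branch 1.2.1 (add ¬((S → Q) ∨ Q)):
            ¬((S → Q) ∨ Q): α-rule — add ¬(S → Q), ¬Q.
            ¬(S → Q): α-rule — add S, ¬Q.
            ○ open, literals {Q=false, S=true, T=false}.
          branch 1.2.2 (add ¬Q):
            ○ open, literals {Q=false, T=false}.
  branch 2 (add ((¬S → (¬P → T)) ∧ (T ↔ Q))):
    ((¬S → (¬P → T)) ∧ (T ↔ Q)): α-rule — add (¬S → (¬P → T)), (T ↔ Q).
    ((((S → Q) ∨ Q) ∧ Q) ↔ T): β-rule — branch into (((S → Q) ∨ Q) ∧ Q), T  //  ¬(((S → Q) ∨ Q) ∧ Q), ¬T.
      branch 2.1 (add (((S → Q) ∨ Q) ∧ Q), T):
        (((S → Q) ∨ Q) ∧ Q): α-rule — add ((S → Q) ∨ Q), Q.
        (¬S → (¬P → T)): β-rule — branch into ¬¬S  //  (¬P → T).
          branch 2.1.1 (add ¬¬S):
            (T ↔ Q): β-rule — branch into T, Q  //  ¬T, ¬Q.
              branch 2.1.1.1 (add T, Q):
                ((S → Q) ∨ Q): β-rule — branch into (S → Q)  //  Q.
                  branch 2.1.1.1.1 (add (S → Q)):
                    (S → Q): β-rule — branch into ¬S  //  Q.
                      branch 2.1.1.1.1.1 (add ¬S):
                        × closes — contains both S and ¬S.
                      branch 2.1.1.1.1.2 (add Q):
                        ○ open, literals {Q=true, S=true, T=true}.
                  branch 2.1.1.1.2 (add Q):
                    ○ open, literals {Q=true, S=true, T=true}.
              branch 2.1.1.2 (add ¬T, ¬Q):
                × closes — contains both T and ¬T.
          branch 2.1.2 (add (¬P → T)):
            (T ↔ Q): β-rule — branch into T, Q  //  ¬T, ¬Q.
              branch 2.1.2.1 (add T, Q):
                ((S → Q) ∨ Q): β-rule — branch into (S → Q)  //  Q.
                  branch 2.1.2.1.1 (add (S → Q)):
                    (¬P → T): β-rule — branch into ¬¬P  //  T.
                      branch 2.1.2.1.1.1 (add ¬¬P):
                        (S → Q): β-rule — branch into ¬S  //  Q.
                          branch 2.1.2.1.1.1.1 (add ¬S):
                            ○ open, literals {P=true, Q=true, S=false, T=true}.
                          branch 2.1.2.1.1.1.2 (add Q):
                            ○ open, literals {P=true, Q=true, T=true}.
                      branch 2.1.2.1.1.2 (add T):
                        (S → Q): β-rule — branch into ¬S  //  Q.
                          branch 2.1.2.1.1.2.1 (add ¬S):
                            ○ open, literals {Q=true, S=false, T=true}.
                          branch 2.1.2.1.1.2.2 (add Q):
                            ○ open, literals {Q=true, T=true}.
                  branch 2.1.2.1.2 (add Q):
                    (¬P → T): β-rule — branch into ¬¬P  //  T.
                      branch 2.1.2.1.2.1 (add ¬¬P):
                        ○ open, literals {P=true, Q=true, T=true}.
                      branch 2.1.2.1.2.2 (add T):
                        ○ open, literals {Q=true, T=true}.
              branch 2.1.2.2 (add ¬T, ¬Q):
                × closes — contains both T and ¬T.
      branch 2.2 (add ¬(((S → Q) ∨ Q) ∧ Q), ¬T):
        (¬S → (¬P → T)): β-rule — branch into ¬¬S  //  (¬P → T).
          branch 2.2.1 (add ¬¬S):
            (T ↔ Q): β-rule — branch into T, Q  //  ¬T, ¬Q.
              branch 2.2.1.1 (add T, Q):
                × closes — contains both T and ¬T.
              branch 2.2.1.2 (add ¬T, ¬Q):
                ¬(((S → Q) ∨ Q) ∧ Q): β-rule — branch into ¬((S → Q) ∨ Q)  //  ¬Q.
                  branch 2.2.1.2.1 (add ¬((S → Q) ∨ Q)):
                    ¬((S → Q) ∨ Q): α-rule — add ¬(S → Q), ¬Q.
                    ¬(S → Q): α-rule — add S, ¬Q.
                    ○ open, literals {Q=false, S=true, T=false}.
                  branch 2.2.1.2.2 (add ¬Q):
                    ○ open, literals {Q=false, S=true, T=false}.
          branch 2.2.2 (add (¬P → T)):
            (T ↔ Q): β-rule — branch into T, Q  //  ¬T, ¬Q.
              branch 2.2.2.1 (add T, Q):
                × closes — contains both T and ¬T.
              branch 2.2.2.2 (add ¬T, ¬Q):
                ¬(((S → Q) ∨ Q) ∧ Q): β-rule — branch into ¬((S → Q) ∨ Q)  //  ¬Q.
                  branch 2.2.2.2.1 (add ¬((S → Q) ∨ Q)):
                    ¬((S → Q) ∨ Q): α-rule — add ¬(S → Q), ¬Q.
                    ¬(S → Q): α-rule — add S, ¬Q.
                    (¬P → T): β-rule — branch into ¬¬P  //  T.
                      branch 2.2.2.2.1.1 (add ¬¬P):
                        ○ open, literals {P=true, Q=false, S=true, T=false}.
                      branch 2.2.2.2.1.2 (add T):
                        × closes — contains both T and ¬T.
                  branch 2.2.2.2.2 (add ¬Q):
                    (¬P → T): β-rule — branch into ¬¬P  //  T.
                      branch 2.2.2.2.2.1 (add ¬¬P):
                        ○ open, literals {P=true, Q=false, T=false}.
                      branch 2.2.2.2.2.2 (add T):
                        × closes — contains both T and ¬T.
8 branches closed, 14 open.
Each open branch fixes some atoms; the unmentioned ones are free. Counting distinct full assignments: branch {Q=false, S=true, T=false} (P, R) contributes 4 new; branch {Q=false, T=false} (P, R, S) contributes 4 new; branch {Q=true, S=true, T=true} (P, R) contributes 4 new; branch {Q=true, S=true, T=true} (P, R) contributes 0 new; branch {P=true, Q=true, S=false, T=true} (R) contributes 2 new; branch {P=true, Q=true, T=true} (R, S) contributes 0 new; branch {Q=true, S=false, T=true} (P, R) contributes 2 new; branch {Q=true, T=true} (P, R, S) contributes 0 new; branch {P=true, Q=true, T=true} (R, S) contributes 0 new; branch {Q=true, T=true} (P, R, S) contributes 0 new; branch {Q=false, S=true, T=false} (P, R) contributes 0 new; branch {Q=false, S=true, T=false} (P, R) contributes 0 new; branch {P=true, Q=false, S=true, T=false} (R) contributes 0 new; branch {P=true, Q=false, T=false} (R, S) contributes 0 new. Total: 16.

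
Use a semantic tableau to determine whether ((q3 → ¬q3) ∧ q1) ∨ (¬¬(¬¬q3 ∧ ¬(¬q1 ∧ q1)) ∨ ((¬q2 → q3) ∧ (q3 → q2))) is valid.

Assume the negation and expand:
Initial set: {¬(((q3 → ¬q3) ∧ q1) ∨ (¬¬(¬¬q3 ∧ ¬(¬q1 ∧ q1)) ∨ ((¬q2 → q3) ∧ (q3 → q2))))}.
¬(((q3 → ¬q3) ∧ q1) ∨ (¬¬(¬¬q3 ∧ ¬(¬q1 ∧ q1)) ∨ ((¬q2 → q3) ∧ (q3 → q2)))): α-rule — add ¬((q3 → ¬q3) ∧ q1), ¬(¬¬(¬¬q3 ∧ ¬(¬q1 ∧ q1)) ∨ ((¬q2 → q3) ∧ (q3 → q2))).
¬(¬¬(¬¬q3 ∧ ¬(¬q1 ∧ q1)) ∨ ((¬q2 → q3) ∧ (q3 → q2))): α-rule — add ¬¬¬(¬¬q3 ∧ ¬(¬q1 ∧ q1)), ¬((¬q2 → q3) ∧ (q3 → q2)).
¬¬¬(¬¬q3 ∧ ¬(¬q1 ∧ q1)): drop double negation, giving ¬(¬¬q3 ∧ ¬(¬q1 ∧ q1)).
¬((q3 → ¬q3) ∧ q1): β-rule — branch into ¬(q3 → ¬q3)  //  ¬q1.
  branch 1 (add ¬(q3 → ¬q3)):
    ¬(q3 → ¬q3): α-rule — add q3, ¬¬q3.
    ¬((¬q2 → q3) ∧ (q3 → q2)): β-rule — branch into ¬(¬q2 → q3)  //  ¬(q3 → q2).
      branch 1.1 (add ¬(¬q2 → q3)):
        ¬(¬q2 → q3): α-rule — add ¬q2, ¬q3.
        × closes — contains both q3 and ¬q3.
      branch 1.2 (add ¬(q3 → q2)):
        ¬(q3 → q2): α-rule — add q3, ¬q2.
        ¬(¬¬q3 ∧ ¬(¬q1 ∧ q1)): β-rule — branch into ¬¬¬q3  //  ¬¬(¬q1 ∧ q1).
          branch 1.2.1 (add ¬¬¬q3):
            ¬¬¬q3: drop double negation, giving ¬q3.
            × closes — contains both q3 and ¬q3.
          branch 1.2.2 (add ¬¬(¬q1 ∧ q1)):
            ¬¬(¬q1 ∧ q1): α-rule — add ¬q1, q1.
            × closes — contains both q1 and ¬q1.
  branch 2 (add ¬q1):
    ¬((¬q2 → q3) ∧ (q3 → q2)): β-rule — branch into ¬(¬q2 → q3)  //  ¬(q3 → q2).
      branch 2.1 (add ¬(¬q2 → q3)):
        ¬(¬q2 → q3): α-rule — add ¬q2, ¬q3.
        ¬(¬¬q3 ∧ ¬(¬q1 ∧ q1)): β-rule — branch into ¬¬¬q3  //  ¬¬(¬q1 ∧ q1).
          branch 2.1.1 (add ¬¬¬q3):
            ¬¬¬q3: drop double negation, giving ¬q3.
            ○ open, literals {q1=F, q2=F, q3=F}.
          branch 2.1.2 (add ¬¬(¬q1 ∧ q1)):
            ¬¬(¬q1 ∧ q1): α-rule — add ¬q1, q1.
            × closes — contains both q1 and ¬q1.
      branch 2.2 (add ¬(q3 → q2)):
        ¬(q3 → q2): α-rule — add q3, ¬q2.
        ¬(¬¬q3 ∧ ¬(¬q1 ∧ q1)): β-rule — branch into ¬¬¬q3  //  ¬¬(¬q1 ∧ q1).
          branch 2.2.1 (add ¬¬¬q3):
            ¬¬¬q3: drop double negation, giving ¬q3.
            × closes — contains both q3 and ¬q3.
          branch 2.2.2 (add ¬¬(¬q1 ∧ q1)):
            ¬¬(¬q1 ∧ q1): α-rule — add ¬q1, q1.
            × closes — contains both q1 and ¬q1.
6 branches closed, 1 open.
An open branch gives a countermodel: q1=F, q2=F, q3=F (unmentioned atoms arbitrary); under it the original formula is false.

Not valid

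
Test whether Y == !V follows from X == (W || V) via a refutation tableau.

Initial set: {(X == (W || V)); !(Y == !V)}.
(X == (W || V)): β-rule — branch into X, (W || V)  //  !X, !(W || V).
  branch 1 (add X, (W || V)):
    !(Y == !V): β-rule — branch into Y, !!V  //  !Y, !V.
      branch 1.1 (add Y, !!V):
        (W || V): β-rule — branch into W  //  V.
          branch 1.1.1 (add W):
            ○ open, literals {V=true, W=true, X=true, Y=true}.
          branch 1.1.2 (add V):
            ○ open, literals {V=true, X=true, Y=true}.
      branch 1.2 (add !Y, !V):
        (W || V): β-rule — branch into W  //  V.
          branch 1.2.1 (add W):
            ○ open, literals {V=false, W=true, X=true, Y=false}.
          branch 1.2.2 (add V):
            × closes — contains both V and !V.
  branch 2 (add !X, !(W || V)):
    !(W || V): α-rule — add !W, !V.
    !(Y == !V): β-rule — branch into Y, !!V  //  !Y, !V.
      branch 2.1 (add Y, !!V):
        × closes — contains both V and !V.
      branch 2.2 (add !Y, !V):
        ○ open, literals {V=false, W=false, X=false, Y=false}.
2 branches closed, 4 open.
An open branch gives a countermodel: V=true, W=true, X=true, Y=true (unmentioned atoms arbitrary); the premises hold there but the conclusion fails.

No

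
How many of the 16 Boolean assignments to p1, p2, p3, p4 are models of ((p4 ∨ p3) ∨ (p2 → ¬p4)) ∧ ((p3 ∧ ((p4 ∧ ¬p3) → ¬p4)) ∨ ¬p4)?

12

Initial set: {(((p4 ∨ p3) ∨ (p2 → ¬p4)) ∧ ((p3 ∧ ((p4 ∧ ¬p3) → ¬p4)) ∨ ¬p4))}.
(((p4 ∨ p3) ∨ (p2 → ¬p4)) ∧ ((p3 ∧ ((p4 ∧ ¬p3) → ¬p4)) ∨ ¬p4)): α-rule — add ((p4 ∨ p3) ∨ (p2 → ¬p4)), ((p3 ∧ ((p4 ∧ ¬p3) → ¬p4)) ∨ ¬p4).
((p4 ∨ p3) ∨ (p2 → ¬p4)): β-rule — branch into (p4 ∨ p3)  //  (p2 → ¬p4).
  branch 1 (add (p4 ∨ p3)):
    ((p3 ∧ ((p4 ∧ ¬p3) → ¬p4)) ∨ ¬p4): β-rule — branch into (p3 ∧ ((p4 ∧ ¬p3) → ¬p4))  //  ¬p4.
      branch 1.1 (add (p3 ∧ ((p4 ∧ ¬p3) → ¬p4))):
        (p3 ∧ ((p4 ∧ ¬p3) → ¬p4)): α-rule — add p3, ((p4 ∧ ¬p3) → ¬p4).
        (p4 ∨ p3): β-rule — branch into p4  //  p3.
          branch 1.1.1 (add p4):
            ((p4 ∧ ¬p3) → ¬p4): β-rule — branch into ¬(p4 ∧ ¬p3)  //  ¬p4.
              branch 1.1.1.1 (add ¬(p4 ∧ ¬p3)):
                ¬(p4 ∧ ¬p3): β-rule — branch into ¬p4  //  ¬¬p3.
                  branch 1.1.1.1.1 (add ¬p4):
                    × closes — contains both p4 and ¬p4.
                  branch 1.1.1.1.2 (add ¬¬p3):
                    ○ open, literals {p3=true, p4=true}.
              branch 1.1.1.2 (add ¬p4):
                × closes — contains both p4 and ¬p4.
          branch 1.1.2 (add p3):
            ((p4 ∧ ¬p3) → ¬p4): β-rule — branch into ¬(p4 ∧ ¬p3)  //  ¬p4.
              branch 1.1.2.1 (add ¬(p4 ∧ ¬p3)):
                ¬(p4 ∧ ¬p3): β-rule — branch into ¬p4  //  ¬¬p3.
                  branch 1.1.2.1.1 (add ¬p4):
                    ○ open, literals {p3=true, p4=false}.
                  branch 1.1.2.1.2 (add ¬¬p3):
                    ○ open, literals {p3=true}.
              branch 1.1.2.2 (add ¬p4):
                ○ open, literals {p3=true, p4=false}.
      branch 1.2 (add ¬p4):
        (p4 ∨ p3): β-rule — branch into p4  //  p3.
          branch 1.2.1 (add p4):
            × closes — contains both p4 and ¬p4.
          branch 1.2.2 (add p3):
            ○ open, literals {p3=true, p4=false}.
  branch 2 (add (p2 → ¬p4)):
    ((p3 ∧ ((p4 ∧ ¬p3) → ¬p4)) ∨ ¬p4): β-rule — branch into (p3 ∧ ((p4 ∧ ¬p3) → ¬p4))  //  ¬p4.
      branch 2.1 (add (p3 ∧ ((p4 ∧ ¬p3) → ¬p4))):
        (p3 ∧ ((p4 ∧ ¬p3) → ¬p4)): α-rule — add p3, ((p4 ∧ ¬p3) → ¬p4).
        (p2 → ¬p4): β-rule — branch into ¬p2  //  ¬p4.
          branch 2.1.1 (add ¬p2):
            ((p4 ∧ ¬p3) → ¬p4): β-rule — branch into ¬(p4 ∧ ¬p3)  //  ¬p4.
              branch 2.1.1.1 (add ¬(p4 ∧ ¬p3)):
                ¬(p4 ∧ ¬p3): β-rule — branch into ¬p4  //  ¬¬p3.
                  branch 2.1.1.1.1 (add ¬p4):
                    ○ open, literals {p2=false, p3=true, p4=false}.
                  branch 2.1.1.1.2 (add ¬¬p3):
                    ○ open, literals {p2=false, p3=true}.
              branch 2.1.1.2 (add ¬p4):
                ○ open, literals {p2=false, p3=true, p4=false}.
          branch 2.1.2 (add ¬p4):
            ((p4 ∧ ¬p3) → ¬p4): β-rule — branch into ¬(p4 ∧ ¬p3)  //  ¬p4.
              branch 2.1.2.1 (add ¬(p4 ∧ ¬p3)):
                ¬(p4 ∧ ¬p3): β-rule — branch into ¬p4  //  ¬¬p3.
                  branch 2.1.2.1.1 (add ¬p4):
                    ○ open, literals {p3=true, p4=false}.
                  branch 2.1.2.1.2 (add ¬¬p3):
                    ○ open, literals {p3=true, p4=false}.
              branch 2.1.2.2 (add ¬p4):
                ○ open, literals {p3=true, p4=false}.
      branch 2.2 (add ¬p4):
        (p2 → ¬p4): β-rule — branch into ¬p2  //  ¬p4.
          branch 2.2.1 (add ¬p2):
            ○ open, literals {p2=false, p4=false}.
          branch 2.2.2 (add ¬p4):
            ○ open, literals {p4=false}.
3 branches closed, 13 open.
Each open branch fixes some atoms; the unmentioned ones are free. Counting distinct full assignments: branch {p3=true, p4=true} (p1, p2) contributes 4 new; branch {p3=true, p4=false} (p1, p2) contributes 4 new; branch {p3=true} (p1, p2, p4) contributes 0 new; branch {p3=true, p4=false} (p1, p2) contributes 0 new; branch {p3=true, p4=false} (p1, p2) contributes 0 new; branch {p2=false, p3=true, p4=false} (p1) contributes 0 new; branch {p2=false, p3=true} (p1, p4) contributes 0 new; branch {p2=false, p3=true, p4=false} (p1) contributes 0 new; branch {p3=true, p4=false} (p1, p2) contributes 0 new; branch {p3=true, p4=false} (p1, p2) contributes 0 new; branch {p3=true, p4=false} (p1, p2) contributes 0 new; branch {p2=false, p4=false} (p1, p3) contributes 2 new; branch {p4=false} (p1, p2, p3) contributes 2 new. Total: 12.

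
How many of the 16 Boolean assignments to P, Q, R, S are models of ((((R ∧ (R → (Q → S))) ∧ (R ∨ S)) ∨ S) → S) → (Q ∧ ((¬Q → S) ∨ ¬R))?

10

Initial set: {T (((((R ∧ (R → (Q → S))) ∧ (R ∨ S)) ∨ S) → S) → (Q ∧ ((¬Q → S) ∨ ¬R)))}.
T (((((R ∧ (R → (Q → S))) ∧ (R ∨ S)) ∨ S) → S) → (Q ∧ ((¬Q → S) ∨ ¬R))): β-rule — branch into F ((((R ∧ (R → (Q → S))) ∧ (R ∨ S)) ∨ S) → S)  //  T (Q ∧ ((¬Q → S) ∨ ¬R)).
  branch 1 (add F ((((R ∧ (R → (Q → S))) ∧ (R ∨ S)) ∨ S) → S)):
    F ((((R ∧ (R → (Q → S))) ∧ (R ∨ S)) ∨ S) → S): α-rule — add T (((R ∧ (R → (Q → S))) ∧ (R ∨ S)) ∨ S), F S.
    T (((R ∧ (R → (Q → S))) ∧ (R ∨ S)) ∨ S): β-rule — branch into T ((R ∧ (R → (Q → S))) ∧ (R ∨ S))  //  T S.
      branch 1.1 (add T ((R ∧ (R → (Q → S))) ∧ (R ∨ S))):
        T ((R ∧ (R → (Q → S))) ∧ (R ∨ S)): α-rule — add T (R ∧ (R → (Q → S))), T (R ∨ S).
        T (R ∧ (R → (Q → S))): α-rule — add T R, T (R → (Q → S)).
        T (R ∨ S): β-rule — branch into T R  //  T S.
          branch 1.1.1 (add T R):
            T (R → (Q → S)): β-rule — branch into F R  //  T (Q → S).
              branch 1.1.1.1 (add F R):
                × closes — contains both R and ¬R.
              branch 1.1.1.2 (add T (Q → S)):
                T (Q → S): β-rule — branch into F Q  //  T S.
                  branch 1.1.1.2.1 (add F Q):
                    ○ open, literals {Q=0, R=1, S=0}.
                  branch 1.1.1.2.2 (add T S):
                    × closes — contains both S and ¬S.
          branch 1.1.2 (add T S):
            × closes — contains both S and ¬S.
      branch 1.2 (add T S):
        × closes — contains both S and ¬S.
  branch 2 (add T (Q ∧ ((¬Q → S) ∨ ¬R))):
    T (Q ∧ ((¬Q → S) ∨ ¬R)): α-rule — add T Q, T ((¬Q → S) ∨ ¬R).
    T ((¬Q → S) ∨ ¬R): β-rule — branch into T (¬Q → S)  //  T ¬R.
      branch 2.1 (add T (¬Q → S)):
        T (¬Q → S): β-rule — branch into F ¬Q  //  T S.
          branch 2.1.1 (add F ¬Q):
            ○ open, literals {Q=1}.
          branch 2.1.2 (add T S):
            ○ open, literals {Q=1, S=1}.
      branch 2.2 (add T ¬R):
        ○ open, literals {Q=1, R=0}.
4 branches closed, 4 open.
Each open branch fixes some atoms; the unmentioned ones are free. Counting distinct full assignments: branch {Q=0, R=1, S=0} (P) contributes 2 new; branch {Q=1} (P, R, S) contributes 8 new; branch {Q=1, S=1} (P, R) contributes 0 new; branch {Q=1, R=0} (P, S) contributes 0 new. Total: 10.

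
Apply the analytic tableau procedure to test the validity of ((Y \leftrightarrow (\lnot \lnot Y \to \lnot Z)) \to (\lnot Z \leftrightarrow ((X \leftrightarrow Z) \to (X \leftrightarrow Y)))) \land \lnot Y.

Assume the negation and expand:
Initial set: {F (((Y \leftrightarrow (\lnot \lnot Y \to \lnot Z)) \to (\lnot Z \leftrightarrow ((X \leftrightarrow Z) \to (X \leftrightarrow Y)))) \land \lnot Y)}.
F (((Y \leftrightarrow (\lnot \lnot Y \to \lnot Z)) \to (\lnot Z \leftrightarrow ((X \leftrightarrow Z) \to (X \leftrightarrow Y)))) \land \lnot Y): β-rule — branch into F ((Y \leftrightarrow (\lnot \lnot Y \to \lnot Z)) \to (\lnot Z \leftrightarrow ((X \leftrightarrow Z) \to (X \leftrightarrow Y))))  //  F \lnot Y.
  branch 1 (add F ((Y \leftrightarrow (\lnot \lnot Y \to \lnot Z)) \to (\lnot Z \leftrightarrow ((X \leftrightarrow Z) \to (X \leftrightarrow Y))))):
    F ((Y \leftrightarrow (\lnot \lnot Y \to \lnot Z)) \to (\lnot Z \leftrightarrow ((X \leftrightarrow Z) \to (X \leftrightarrow Y)))): α-rule — add T (Y \leftrightarrow (\lnot \lnot Y \to \lnot Z)), F (\lnot Z \leftrightarrow ((X \leftrightarrow Z) \to (X \leftrightarrow Y))).
    T (Y \leftrightarrow (\lnot \lnot Y \to \lnot Z)): β-rule — branch into T Y, T (\lnot \lnot Y \to \lnot Z)  //  F Y, F (\lnot \lnot Y \to \lnot Z).
      branch 1.1 (add T Y, T (\lnot \lnot Y \to \lnot Z)):
        F (\lnot Z \leftrightarrow ((X \leftrightarrow Z) \to (X \leftrightarrow Y))): β-rule — branch into T \lnot Z, F ((X \leftrightarrow Z) \to (X \leftrightarrow Y))  //  F \lnot Z, T ((X \leftrightarrow Z) \to (X \leftrightarrow Y)).
          branch 1.1.1 (add T \lnot Z, F ((X \leftrightarrow Z) \to (X \leftrightarrow Y))):
            F ((X \leftrightarrow Z) \to (X \leftrightarrow Y)): α-rule — add T (X \leftrightarrow Z), F (X \leftrightarrow Y).
            T (\lnot \lnot Y \to \lnot Z): β-rule — branch into F \lnot \lnot Y  //  T \lnot Z.
              branch 1.1.1.1 (add F \lnot \lnot Y):
                F \lnot \lnot Y: drop double negation, giving F Y.
                × closes — contains both Y and \lnot Y.
              branch 1.1.1.2 (add T \lnot Z):
                T (X \leftrightarrow Z): β-rule — branch into T X, T Z  //  F X, F Z.
                  branch 1.1.1.2.1 (add T X, T Z):
                    × closes — contains both Z and \lnot Z.
                  branch 1.1.1.2.2 (add F X, F Z):
                    F (X \leftrightarrow Y): β-rule — branch into T X, F Y  //  F X, T Y.
                      branch 1.1.1.2.2.1 (add T X, F Y):
                        × closes — contains both X and \lnot X.
                      branch 1.1.1.2.2.2 (add F X, T Y):
                        ○ open, literals {X=false, Y=true, Z=false}.
          branch 1.1.2 (add F \lnot Z, T ((X \leftrightarrow Z) \to (X \leftrightarrow Y))):
            T (\lnot \lnot Y \to \lnot Z): β-rule — branch into F \lnot \lnot Y  //  T \lnot Z.
              branch 1.1.2.1 (add F \lnot \lnot Y):
                F \lnot \lnot Y: drop double negation, giving F Y.
                × closes — contains both Y and \lnot Y.
              branch 1.1.2.2 (add T \lnot Z):
                × closes — contains both Z and \lnot Z.
      branch 1.2 (add F Y, F (\lnot \lnot Y \to \lnot Z)):
        F (\lnot \lnot Y \to \lnot Z): α-rule — add T \lnot \lnot Y, F \lnot Z.
        T \lnot \lnot Y: drop double negation, giving T Y.
        × closes — contains both Y and \lnot Y.
  branch 2 (add F \lnot Y):
    ○ open, literals {Y=true}.
6 branches closed, 2 open.
An open branch gives a countermodel: X=false, Y=true, Z=false (unmentioned atoms arbitrary); under it the original formula is false.

Not valid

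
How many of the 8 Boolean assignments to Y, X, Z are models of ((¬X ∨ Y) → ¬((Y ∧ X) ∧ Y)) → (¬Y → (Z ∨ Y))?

Initial set: {(((¬X ∨ Y) → ¬((Y ∧ X) ∧ Y)) → (¬Y → (Z ∨ Y)))}.
(((¬X ∨ Y) → ¬((Y ∧ X) ∧ Y)) → (¬Y → (Z ∨ Y))): β-rule — branch into ¬((¬X ∨ Y) → ¬((Y ∧ X) ∧ Y))  //  (¬Y → (Z ∨ Y)).
  branch 1 (add ¬((¬X ∨ Y) → ¬((Y ∧ X) ∧ Y))):
    ¬((¬X ∨ Y) → ¬((Y ∧ X) ∧ Y)): α-rule — add (¬X ∨ Y), ¬¬((Y ∧ X) ∧ Y).
    ¬¬((Y ∧ X) ∧ Y): α-rule — add (Y ∧ X), Y.
    (Y ∧ X): α-rule — add Y, X.
    (¬X ∨ Y): β-rule — branch into ¬X  //  Y.
      branch 1.1 (add ¬X):
        × closes — contains both X and ¬X.
      branch 1.2 (add Y):
        ○ open, literals {X=1, Y=1}.
  branch 2 (add (¬Y → (Z ∨ Y))):
    (¬Y → (Z ∨ Y)): β-rule — branch into ¬¬Y  //  (Z ∨ Y).
      branch 2.1 (add ¬¬Y):
        ○ open, literals {Y=1}.
      branch 2.2 (add (Z ∨ Y)):
        (Z ∨ Y): β-rule — branch into Z  //  Y.
          branch 2.2.1 (add Z):
            ○ open, literals {Z=1}.
          branch 2.2.2 (add Y):
            ○ open, literals {Y=1}.
1 branch closed, 4 open.
Each open branch fixes some atoms; the unmentioned ones are free. Counting distinct full assignments: branch {X=1, Y=1} (Z) contributes 2 new; branch {Y=1} (X, Z) contributes 2 new; branch {Z=1} (Y, X) contributes 2 new; branch {Y=1} (X, Z) contributes 0 new. Total: 6.

6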